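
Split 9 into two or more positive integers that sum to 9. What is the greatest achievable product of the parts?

Fill m[k] for k=2..9: at each k try every first piece i and multiply by the better of (k−i) uncut or m[k−i].
m[2] = 1·max(1,0) = 1·1 = 1
m[3] = 1·max(2,1) = 1·2 = 2
m[4] = 2·max(2,1) = 2·2 = 4
m[5] = 2·max(3,2) = 2·3 = 6
m[6] = 3·max(3,2) = 3·3 = 9
m[7] = 2·max(5,6) = 2·6 = 12
m[8] = 2·max(6,9) = 2·9 = 18
m[9] = 3·max(6,9) = 3·9 = 27
One optimal split: 3 + 3 + 3; product 3·3·3 = 27.

27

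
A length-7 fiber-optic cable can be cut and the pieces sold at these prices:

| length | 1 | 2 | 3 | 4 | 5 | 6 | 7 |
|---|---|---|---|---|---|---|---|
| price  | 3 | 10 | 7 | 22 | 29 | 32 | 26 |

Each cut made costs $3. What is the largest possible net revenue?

Build net[k] bottom-up: net[k] = max over allowed piece i of (p[i] + net[k−i]) − 3 per cut.
net[1] = 3
net[2] = max(3+3-3, 10+0) = 10
net[3] = max(3+10-3, 10+3-3, 7+0) = 10
net[4] = max(3+10-3, 10+10-3, 7+3-3, 22+0) = 22
net[5] = max(3+22-3, 10+10-3, 7+10-3, 22+3-3, 29+0) = 29
net[6] = max(3+29-3, 10+22-3, 7+10-3, 22+10-3, 29+3-3, 32+0) = 32
net[7] = max(3+32-3, 10+29-3, 7+22-3, …, 32+3-3, 26+0) = 36
One optimal plan: pieces 5 + 2 (1 cut) → $39 − $3 = $36.

36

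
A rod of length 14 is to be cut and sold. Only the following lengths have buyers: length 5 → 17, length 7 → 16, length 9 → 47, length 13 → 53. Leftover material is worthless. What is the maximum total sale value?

64

Let best[k] be the best obtainable value from length k. For each k, try every first piece i and keep the best of price[i] + best[k−i].
best[1] = 0
best[2] = 0
best[3] = 0
best[4] = 0
best[5] = 17
best[6] = 17
best[7] = 17
best[8] = 17
best[9] = 47
best[10] = 47
best[11] = 47
best[12] = 47
best[13] = 53
best[14] = 64  (first piece 5, then best[9]=47)
One optimal cutting: 9 + 5 → 64.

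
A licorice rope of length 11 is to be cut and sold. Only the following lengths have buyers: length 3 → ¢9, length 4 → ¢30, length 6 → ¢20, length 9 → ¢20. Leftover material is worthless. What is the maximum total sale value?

Consider every possible first cut. r[k] is the best of p[i]+r[k−i] over all sellable i≤k.
r[1] = 0
r[2] = 0
r[3] = 9
r[4] = max(9+0, 30+0) = 30
r[5] = max(9+0, 30+0) = 30
r[6] = max(9+9, 30+0, 20+0) = 30
r[7] = max(9+30, 30+9, 20+0) = 39
r[8] = max(9+30, 30+30, 20+0) = 60
r[9] = max(9+30, 30+30, 20+9, 20+0) = 60
r[10] = max(9+39, 30+30, 20+30, 20+0) = 60
r[11] = max(9+60, 30+39, 20+30, 20+0) = 69
One optimal cutting: 4 + 4 + 3 → ¢69.

69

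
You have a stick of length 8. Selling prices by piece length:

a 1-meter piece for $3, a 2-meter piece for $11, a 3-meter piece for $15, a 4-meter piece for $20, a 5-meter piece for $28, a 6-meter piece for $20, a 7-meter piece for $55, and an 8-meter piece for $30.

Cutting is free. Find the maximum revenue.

58

Consider every possible first cut. v[k] is the best of p[i]+v[k−i] over all sellable i≤k.
v[1] = 3
v[2] = 11
v[3] = 15
v[4] = 22  (first piece 2, then v[2]=11)
v[5] = 28
v[6] = 33  (first piece 2, then v[4]=22)
v[7] = 55
v[8] = 58  (first piece 1, then v[7]=55)
One optimal cutting: 7 + 1 → $55 + $3 = $58.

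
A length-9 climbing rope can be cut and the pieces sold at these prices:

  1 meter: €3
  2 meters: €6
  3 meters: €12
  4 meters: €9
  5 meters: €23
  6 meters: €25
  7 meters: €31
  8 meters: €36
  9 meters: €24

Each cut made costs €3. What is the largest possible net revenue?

36

Let r[k] be the best obtainable value from length k. For each k, try every first piece i and keep the best of price[i] + r[k−i] minus the 3 cut fee when i<k.
r[1] = 3
r[2] = max(3+3-3, 6+0) = 6
r[3] = max(3+6-3, 6+3-3, 12+0) = 12
r[4] = max(3+12-3, 6+6-3, 12+3-3, 9+0) = 12
r[5] = max(3+12-3, 6+12-3, 12+6-3, 9+3-3, 23+0) = 23
r[6] = max(3+23-3, 6+12-3, 12+12-3, 9+6-3, 23+3-3, 25+0) = 25
r[7] = max(3+25-3, 6+23-3, 12+12-3, …, 25+3-3, 31+0) = 31
r[8] = max(3+31-3, 6+25-3, 12+23-3, …, 31+3-3, 36+0) = 36
r[9] = max(3+36-3, 6+31-3, 12+25-3, …, 36+3-3, 24+0) = 36
One optimal plan: pieces 8 + 1 (1 cut) → €39 − €3 = €36.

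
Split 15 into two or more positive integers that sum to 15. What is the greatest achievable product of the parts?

Fill m[k] for k=2..15: at each k try every first piece i and multiply by the better of (k−i) uncut or m[k−i].
Small cases: m[2]=1, m[3]=2, m[4]=4, m[5]=6, m[6]=9, m[7]=12, m[8]=18.
m[9] = max(1×18, 2×12, 3×9, …, 7×2, 8×1) = 27
m[10] = max(1×27, 2×18, 3×12, …, 8×2, 9×1) = 36
m[11] = max(1×36, 2×27, 3×18, …, 9×2, 10×1) = 54
m[12] = max(1×54, 2×36, 3×27, …, 10×2, 11×1) = 81
m[13] = max(1×81, 2×54, 3×36, …, 11×2, 12×1) = 108
m[14] = max(1×108, 2×81, 3×54, …, 12×2, 13×1) = 162
m[15] = max(1×162, 2×108, 3×81, …, 13×2, 14×1) = 243
One optimal split: 3 + 3 + 3 + 3 + 3; product 3×3×3×3×3 = 243.

243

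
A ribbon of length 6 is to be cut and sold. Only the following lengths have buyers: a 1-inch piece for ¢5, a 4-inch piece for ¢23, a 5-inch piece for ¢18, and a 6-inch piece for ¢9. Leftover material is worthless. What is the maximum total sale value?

33

Consider every possible first cut. f[k] is the best of p[i]+f[k−i] over all sellable i≤k.
f[1] = 5
f[2] = 10  (first piece 1, then f[1]=5)
f[3] = 15  (first piece 1, then f[2]=10)
f[4] = max(5+15, 23+0) = 23
f[5] = max(5+23, 23+5, 18+0) = 28
f[6] = max(5+28, 23+10, 18+5, 9+0) = 33
One optimal cutting: 4 + 1 + 1 → ¢33.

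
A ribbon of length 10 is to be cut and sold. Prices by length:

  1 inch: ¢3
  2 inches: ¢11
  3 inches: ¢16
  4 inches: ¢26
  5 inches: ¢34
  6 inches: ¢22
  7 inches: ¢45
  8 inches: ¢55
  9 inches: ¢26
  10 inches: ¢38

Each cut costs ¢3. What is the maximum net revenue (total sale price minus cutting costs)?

65

Build net[k] bottom-up: net[k] = max over allowed piece i of (p[i] + net[k−i]) − 3 per cut.
net[1] = 3
net[2] = max(3+3-3, 11+0) = 11
net[3] = max(3+11-3, 11+3-3, 16+0) = 16
net[4] = max(3+16-3, 11+11-3, 16+3-3, 26+0) = 26
net[5] = max(3+26-3, 11+16-3, 16+11-3, 26+3-3, 34+0) = 34
net[6] = max(3+34-3, 11+26-3, 16+16-3, 26+11-3, 34+3-3, 22+0) = 34
net[7] = max(3+34-3, 11+34-3, 16+26-3, …, 22+3-3, 45+0) = 45
net[8] = max(3+45-3, 11+34-3, 16+34-3, …, 45+3-3, 55+0) = 55
net[9] = max(3+55-3, 11+45-3, 16+34-3, …, 55+3-3, 26+0) = 57
net[10] = max(3+57-3, 11+55-3, 16+45-3, …, 26+3-3, 38+0) = 65
One optimal plan: pieces 5 + 5 (1 cut) → ¢68 − ¢3 = ¢65.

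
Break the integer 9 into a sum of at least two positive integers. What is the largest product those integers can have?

27

Let m[k] be the best product for length k (with at least one cut). For each first piece i, the rest contributes max(k−i, m[k−i]).
Small cases: m[2]=1.
m[3] = max(1×2, 2×1) = 2
m[4] = max(1×3, 2×2, 3×1) = 4
m[5] = max(1×4, 2×3, 3×2, 4×1) = 6
m[6] = max(1×6, 2×4, 3×3, 4×2, 5×1) = 9
m[7] = max(1×9, 2×6, 3×4, 4×3, 5×2, 6×1) = 12
m[8] = max(1×12, 2×9, 3×6, …, 6×2, 7×1) = 18
m[9] = max(1×18, 2×12, 3×9, …, 7×2, 8×1) = 27
One optimal split: 3 + 3 + 3; product 3×3×3 = 27.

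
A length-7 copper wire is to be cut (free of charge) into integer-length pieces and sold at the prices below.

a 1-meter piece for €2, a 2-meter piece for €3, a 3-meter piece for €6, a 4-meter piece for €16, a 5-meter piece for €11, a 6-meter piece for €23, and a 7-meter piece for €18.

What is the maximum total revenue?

25

Consider every possible first cut. R[k] is the best of p[i]+R[k−i] over all sellable i≤k.
R[1] = 2
R[2] = max(2+2, 3+0) = 4
R[3] = max(2+4, 3+2, 6+0) = 6
R[4] = max(2+6, 3+4, 6+2, 16+0) = 16
R[5] = max(2+16, 3+6, 6+4, 16+2, 11+0) = 18
R[6] = max(2+18, 3+16, 6+6, 16+4, 11+2, 23+0) = 23
R[7] = max(2+23, 3+18, 6+16, …, 23+2, 18+0) = 25
One optimal cutting: 6 + 1 → €23 + €2 = €25.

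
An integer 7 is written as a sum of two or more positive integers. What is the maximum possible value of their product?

Let P[k] be the best product for length k (with at least one cut). For each first piece i, the rest contributes max(k−i, P[k−i]).
P[2] = 1×max(1,0) = 1×1 = 1
P[3] = 1×max(2,1) = 1×2 = 2
P[4] = 2×max(2,1) = 2×2 = 4
P[5] = 2×max(3,2) = 2×3 = 6
P[6] = 3×max(3,2) = 3×3 = 9
P[7] = 2×max(5,6) = 2×6 = 12
One optimal split: 3 + 2 + 2; product 3×2×2 = 12.

12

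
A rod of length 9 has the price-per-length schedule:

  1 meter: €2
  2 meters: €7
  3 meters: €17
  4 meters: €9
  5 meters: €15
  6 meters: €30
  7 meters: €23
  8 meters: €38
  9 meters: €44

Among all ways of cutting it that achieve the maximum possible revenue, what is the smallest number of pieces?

3

Build r[k] bottom-up: r[k] = max over allowed piece i of (p[i] + r[k−i]).
r[1] = 2
r[2] = 7
r[3] = 17
r[4] = 19  (first piece 1, then r[3]=17)
r[5] = 24  (first piece 2, then r[3]=17)
r[6] = 34  (first piece 3, then r[3]=17)
r[7] = 36  (first piece 1, then r[6]=34)
r[8] = 41  (first piece 2, then r[6]=34)
r[9] = 51  (first piece 3, then r[6]=34)
Maximum revenue is €51.
Now minimize piece count subject to staying optimal: for each k, pieces[k] = 1 + min over i with p[i]+r[k−i]=r[k] of pieces[k−i].
pieces[6] = 2
pieces[7] = 3
pieces[8] = 3
pieces[9] = 3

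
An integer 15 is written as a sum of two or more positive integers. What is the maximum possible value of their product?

243

Let P[k] be the best product for length k (with at least one cut). For each first piece i, the rest contributes max(k−i, P[k−i]).
Small cases: P[2]=1, P[3]=2, P[4]=4, P[5]=6, P[6]=9, P[7]=12, P[8]=18.
P[9] = 3*max(6,9) = 3*9 = 27
P[10] = 2*max(8,18) = 2*18 = 36
P[11] = 2*max(9,27) = 2*27 = 54
P[12] = 3*max(9,27) = 3*27 = 81
P[13] = 2*max(11,54) = 2*54 = 108
P[14] = 2*max(12,81) = 2*81 = 162
P[15] = 3*max(12,81) = 3*81 = 243
One optimal split: 3 + 3 + 3 + 3 + 3; product 3*3*3*3*3 = 243.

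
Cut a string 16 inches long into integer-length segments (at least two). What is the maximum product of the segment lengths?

324

Fill f[k] for k=2..16: at each k try every first piece i and multiply by the better of (k−i) uncut or f[k−i].
Small cases: f[2]=1, f[3]=2, f[4]=4, f[5]=6, f[6]=9, f[7]=12, f[8]=18.
f[9] = max(1·18, 2·12, 3·9, …, 7·2, 8·1) = 27
f[10] = max(1·27, 2·18, 3·12, …, 8·2, 9·1) = 36
f[11] = max(1·36, 2·27, 3·18, …, 9·2, 10·1) = 54
f[12] = max(1·54, 2·36, 3·27, …, 10·2, 11·1) = 81
f[13] = max(1·81, 2·54, 3·36, …, 11·2, 12·1) = 108
f[14] = max(1·108, 2·81, 3·54, …, 12·2, 13·1) = 162
f[15] = max(1·162, 2·108, 3·81, …, 13·2, 14·1) = 243
f[16] = max(1·243, 2·162, 3·108, …, 14·2, 15·1) = 324
One optimal split: 3 + 3 + 3 + 3 + 2 + 2; product 3·3·3·3·2·2 = 324.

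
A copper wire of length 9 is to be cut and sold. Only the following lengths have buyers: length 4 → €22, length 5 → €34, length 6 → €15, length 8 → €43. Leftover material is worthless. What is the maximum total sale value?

56

Let f[k] be the best obtainable value from length k. For each k, try every first piece i and keep the best of price[i] + f[k−i].
f[1] = 0
f[2] = 0
f[3] = 0
f[4] = 22
f[5] = max(22+0, 34+0) = 34
f[6] = max(22+0, 34+0, 15+0) = 34
f[7] = max(22+0, 34+0, 15+0) = 34
f[8] = max(22+22, 34+0, 15+0, 43+0) = 44
f[9] = max(22+34, 34+22, 15+0, 43+0) = 56
One optimal cutting: 5 + 4 → €56.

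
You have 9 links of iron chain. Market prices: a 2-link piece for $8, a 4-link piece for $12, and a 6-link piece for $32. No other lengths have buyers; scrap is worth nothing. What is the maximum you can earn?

40

Build best[k] bottom-up: best[k] = max over allowed piece i of (p[i] + best[k−i]).
best[1] = 0
best[2] = 8
best[3] = 8
best[4] = max(8+8, 12+0) = 16
best[5] = max(8+8, 12+0) = 16
best[6] = max(8+16, 12+8, 32+0) = 32
best[7] = max(8+16, 12+8, 32+0) = 32
best[8] = max(8+32, 12+16, 32+8) = 40
best[9] = max(8+32, 12+16, 32+8) = 40
One optimal cutting: pieces 6 + 2 with 1 link of scrap → $40.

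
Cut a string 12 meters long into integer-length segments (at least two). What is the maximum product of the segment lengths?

Fill m[k] for k=2..12: at each k try every first piece i and multiply by the better of (k−i) uncut or m[k−i].
m[2] = 1×max(1,0) = 1×1 = 1
m[3] = max(1×2, 2×1) = 2
m[4] = max(1×3, 2×2, 3×1) = 4
m[5] = max(1×4, 2×3, 3×2, 4×1) = 6
m[6] = max(1×6, 2×4, 3×3, 4×2, 5×1) = 9
m[7] = max(1×9, 2×6, 3×4, 4×3, 5×2, 6×1) = 12
m[8] = max(1×12, 2×9, 3×6, …, 6×2, 7×1) = 18
m[9] = max(1×18, 2×12, 3×9, …, 7×2, 8×1) = 27
m[10] = max(1×27, 2×18, 3×12, …, 8×2, 9×1) = 36
m[11] = max(1×36, 2×27, 3×18, …, 9×2, 10×1) = 54
m[12] = max(1×54, 2×36, 3×27, …, 10×2, 11×1) = 81
One optimal split: 3 + 3 + 3 + 3; product 3×3×3×3 = 81.

81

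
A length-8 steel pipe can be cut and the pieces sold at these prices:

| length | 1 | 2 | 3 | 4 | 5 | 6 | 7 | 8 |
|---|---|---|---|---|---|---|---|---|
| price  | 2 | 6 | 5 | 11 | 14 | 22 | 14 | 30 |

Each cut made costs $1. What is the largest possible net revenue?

Let v[k] be the best obtainable value from length k. For each k, try every first piece i and keep the best of price[i] + v[k−i] minus the 1 cut fee when i<k.
v[1] = 2
v[2] = 6
v[3] = 7  (first piece 1, then v[2]=6)
v[4] = 11  (first piece 2, then v[2]=6)
v[5] = 14
v[6] = 22
v[7] = 23  (first piece 1, then v[6]=22)
v[8] = 30
Best is to make no cuts and sell whole for $30.

30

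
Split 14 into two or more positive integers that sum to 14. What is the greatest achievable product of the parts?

Fill m[k] for k=2..14: at each k try every first piece i and multiply by the better of (k−i) uncut or m[k−i].
Small cases: m[2]=1, m[3]=2, m[4]=4, m[5]=6, m[6]=9, m[7]=12.
m[8] = 2*max(6,9) = 2*9 = 18
m[9] = 3*max(6,9) = 3*9 = 27
m[10] = 2*max(8,18) = 2*18 = 36
m[11] = 2*max(9,27) = 2*27 = 54
m[12] = 3*max(9,27) = 3*27 = 81
m[13] = 2*max(11,54) = 2*54 = 108
m[14] = 2*max(12,81) = 2*81 = 162
One optimal split: 3 + 3 + 3 + 3 + 2; product 3*3*3*3*2 = 162.

162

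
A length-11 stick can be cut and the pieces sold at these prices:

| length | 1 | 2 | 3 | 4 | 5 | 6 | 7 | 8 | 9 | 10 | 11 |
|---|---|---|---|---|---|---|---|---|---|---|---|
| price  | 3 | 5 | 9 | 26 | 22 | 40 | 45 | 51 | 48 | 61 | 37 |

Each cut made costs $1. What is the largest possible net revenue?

70

Consider every possible first cut. v[k] is the best of p[i]+v[k−i] over all sellable i≤k, charging 1 whenever i<k.
v[1] = 3
v[2] = max(3+3-1, 5+0) = 5
v[3] = max(3+5-1, 5+3-1, 9+0) = 9
v[4] = max(3+9-1, 5+5-1, 9+3-1, 26+0) = 26
v[5] = max(3+26-1, 5+9-1, 9+5-1, 26+3-1, 22+0) = 28
v[6] = max(3+28-1, 5+26-1, 9+9-1, 26+5-1, 22+3-1, 40+0) = 40
v[7] = max(3+40-1, 5+28-1, 9+26-1, …, 40+3-1, 45+0) = 45
v[8] = max(3+45-1, 5+40-1, 9+28-1, …, 45+3-1, 51+0) = 51
v[9] = max(3+51-1, 5+45-1, 9+40-1, …, 51+3-1, 48+0) = 53
v[10] = max(3+53-1, 5+51-1, 9+45-1, …, 48+3-1, 61+0) = 65
v[11] = max(3+65-1, 5+53-1, 9+51-1, …, 61+3-1, 37+0) = 70
One optimal plan: pieces 7 + 4 (1 cut) → $71 − $1 = $70.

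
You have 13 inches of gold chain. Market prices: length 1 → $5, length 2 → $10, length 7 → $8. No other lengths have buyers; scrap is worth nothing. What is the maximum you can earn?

Build f[k] bottom-up: f[k] = max over allowed piece i of (p[i] + f[k−i]).
f[1] = 5
f[2] = 10  (first piece 1, then f[1]=5)
f[3] = 15  (first piece 1, then f[2]=10)
f[4] = 20  (first piece 1, then f[3]=15)
f[5] = 25  (first piece 1, then f[4]=20)
f[6] = 30  (first piece 1, then f[5]=25)
f[7] = 35  (first piece 1, then f[6]=30)
f[8] = 40  (first piece 1, then f[7]=35)
f[9] = 45  (first piece 1, then f[8]=40)
f[10] = 50  (first piece 1, then f[9]=45)
f[11] = 55  (first piece 1, then f[10]=50)
f[12] = 60  (first piece 1, then f[11]=55)
f[13] = 65  (first piece 1, then f[12]=60)
One optimal cutting: 1 + 1 + 1 + 1 + 1 + 1 + 1 + 1 + 1 + 1 + 1 + 1 + 1 → $65.

65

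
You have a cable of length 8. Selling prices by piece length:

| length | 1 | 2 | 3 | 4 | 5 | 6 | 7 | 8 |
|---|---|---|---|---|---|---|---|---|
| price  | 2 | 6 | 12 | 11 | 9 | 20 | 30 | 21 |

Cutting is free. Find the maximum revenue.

Consider every possible first cut. best[k] is the best of p[i]+best[k−i] over all sellable i≤k.
best[1] = 2
best[2] = 6
best[3] = 12
best[4] = 14  (first piece 1, then best[3]=12)
best[5] = 18  (first piece 2, then best[3]=12)
best[6] = 24  (first piece 3, then best[3]=12)
best[7] = 30
best[8] = 32  (first piece 1, then best[7]=30)
One optimal cutting: 7 + 1 → $30 + $2 = $32.

32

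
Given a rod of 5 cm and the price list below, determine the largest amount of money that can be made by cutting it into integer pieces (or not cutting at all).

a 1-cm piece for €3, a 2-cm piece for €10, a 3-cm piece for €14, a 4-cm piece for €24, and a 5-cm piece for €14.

Consider every possible first cut. R[k] is the best of p[i]+R[k−i] over all sellable i≤k.
R[1] = 3
R[2] = max(3+3, 10+0) = 10
R[3] = max(3+10, 10+3, 14+0) = 14
R[4] = max(3+14, 10+10, 14+3, 24+0) = 24
R[5] = max(3+24, 10+14, 14+10, 24+3, 14+0) = 27
One optimal cutting: 4 + 1 → €24 + €3 = €27.

27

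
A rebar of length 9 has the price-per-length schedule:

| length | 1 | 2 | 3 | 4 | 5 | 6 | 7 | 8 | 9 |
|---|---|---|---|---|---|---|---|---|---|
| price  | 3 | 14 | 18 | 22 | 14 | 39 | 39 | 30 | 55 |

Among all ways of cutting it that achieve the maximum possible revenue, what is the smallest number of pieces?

4

Consider every possible first cut. r[k] is the best of p[i]+r[k−i] over all sellable i≤k.
r[1] = 3
r[2] = 14
r[3] = 18
r[4] = 28  (first piece 2, then r[2]=14)
r[5] = 32  (first piece 2, then r[3]=18)
r[6] = 42  (first piece 2, then r[4]=28)
r[7] = 46  (first piece 2, then r[5]=32)
r[8] = 56  (first piece 2, then r[6]=42)
r[9] = 60  (first piece 2, then r[7]=46)
Maximum revenue is ₹60.
Now minimize piece count subject to staying optimal: for each k, pieces[k] = 1 + min over i with p[i]+r[k−i]=r[k] of pieces[k−i].
pieces[6] = 3
pieces[7] = 3
pieces[8] = 4
pieces[9] = 4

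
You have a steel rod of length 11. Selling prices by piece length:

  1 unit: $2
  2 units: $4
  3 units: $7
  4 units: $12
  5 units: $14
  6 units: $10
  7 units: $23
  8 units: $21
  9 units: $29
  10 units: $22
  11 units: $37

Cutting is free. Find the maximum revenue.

37

Let R[k] be the best obtainable value from length k. For each k, try every first piece i and keep the best of price[i] + R[k−i].
R[1] = 2
R[2] = 4  (first piece 1, then R[1]=2)
R[3] = 7
R[4] = 12
R[5] = 14  (first piece 1, then R[4]=12)
R[6] = 16  (first piece 1, then R[5]=14)
R[7] = 23
R[8] = 25  (first piece 1, then R[7]=23)
R[9] = 29
R[10] = 31  (first piece 1, then R[9]=29)
R[11] = 37
Best is to sell the whole 11-unit piece uncut for $37.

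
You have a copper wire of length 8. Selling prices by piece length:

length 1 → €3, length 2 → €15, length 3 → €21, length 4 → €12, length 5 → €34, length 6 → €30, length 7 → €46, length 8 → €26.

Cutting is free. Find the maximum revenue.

Consider every possible first cut. r[k] is the best of p[i]+r[k−i] over all sellable i≤k.
r[1] = 3
r[2] = max(3+3, 15+0) = 15
r[3] = max(3+15, 15+3, 21+0) = 21
r[4] = max(3+21, 15+15, 21+3, 12+0) = 30
r[5] = max(3+30, 15+21, 21+15, 12+3, 34+0) = 36
r[6] = max(3+36, 15+30, 21+21, 12+15, 34+3, 30+0) = 45
r[7] = max(3+45, 15+36, 21+30, …, 30+3, 46+0) = 51
r[8] = max(3+51, 15+45, 21+36, …, 46+3, 26+0) = 60
One optimal cutting: 2 + 2 + 2 + 2 → €15 + €15 + €15 + €15 = €60.

60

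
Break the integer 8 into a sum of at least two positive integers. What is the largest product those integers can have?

18

Define P[k] = max over 1≤i<k of i · max(k−i, P[k−i]); the inner max lets the remainder stay uncut if that's better.
P[2] = 1×max(1,0) = 1×1 = 1
P[3] = 1×max(2,1) = 1×2 = 2
P[4] = 2×max(2,1) = 2×2 = 4
P[5] = 2×max(3,2) = 2×3 = 6
P[6] = 3×max(3,2) = 3×3 = 9
P[7] = 2×max(5,6) = 2×6 = 12
P[8] = 2×max(6,9) = 2×9 = 18
One optimal split: 3 + 3 + 2; product 3×3×2 = 18.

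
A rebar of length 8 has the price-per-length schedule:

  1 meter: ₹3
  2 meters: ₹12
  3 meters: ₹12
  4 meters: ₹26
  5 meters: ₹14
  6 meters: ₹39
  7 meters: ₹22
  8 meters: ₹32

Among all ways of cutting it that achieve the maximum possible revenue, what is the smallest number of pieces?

Build r[k] bottom-up: r[k] = max over allowed piece i of (p[i] + r[k−i]).
r[1] = 3
r[2] = max(3+3, 12+0) = 12
r[3] = max(3+12, 12+3, 12+0) = 15
r[4] = max(3+15, 12+12, 12+3, 26+0) = 26
r[5] = max(3+26, 12+15, 12+12, 26+3, 14+0) = 29
r[6] = max(3+29, 12+26, 12+15, 26+12, 14+3, 39+0) = 39
r[7] = max(3+39, 12+29, 12+26, …, 39+3, 22+0) = 42
r[8] = max(3+42, 12+39, 12+29, …, 22+3, 32+0) = 52
Maximum revenue is ₹52.
Now minimize piece count subject to staying optimal: for each k, pieces[k] = 1 + min over i with p[i]+r[k−i]=r[k] of pieces[k−i].
pieces[5] = 2
pieces[6] = 1
pieces[7] = 2
pieces[8] = 2

2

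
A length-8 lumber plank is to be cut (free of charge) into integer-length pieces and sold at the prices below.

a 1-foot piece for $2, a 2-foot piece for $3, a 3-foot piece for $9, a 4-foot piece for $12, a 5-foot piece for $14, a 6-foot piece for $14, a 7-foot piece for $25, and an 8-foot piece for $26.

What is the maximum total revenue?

27

Build v[k] bottom-up: v[k] = max over allowed piece i of (p[i] + v[k−i]).
v[1] = 2
v[2] = 4  (first piece 1, then v[1]=2)
v[3] = 9
v[4] = 12
v[5] = 14  (first piece 1, then v[4]=12)
v[6] = 18  (first piece 3, then v[3]=9)
v[7] = 25
v[8] = 27  (first piece 1, then v[7]=25)
One optimal cutting: 7 + 1 → $25 + $2 = $27.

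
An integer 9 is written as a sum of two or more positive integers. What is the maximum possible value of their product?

27

Let f[k] be the best product for length k (with at least one cut). For each first piece i, the rest contributes max(k−i, f[k−i]).
f[2] = 1·max(1,0) = 1·1 = 1
f[3] = max(1·2, 2·1) = 2
f[4] = max(1·3, 2·2, 3·1) = 4
f[5] = max(1·4, 2·3, 3·2, 4·1) = 6
f[6] = max(1·6, 2·4, 3·3, 4·2, 5·1) = 9
f[7] = max(1·9, 2·6, 3·4, 4·3, 5·2, 6·1) = 12
f[8] = max(1·12, 2·9, 3·6, …, 6·2, 7·1) = 18
f[9] = max(1·18, 2·12, 3·9, …, 7·2, 8·1) = 27
One optimal split: 3 + 3 + 3; product 3·3·3 = 27.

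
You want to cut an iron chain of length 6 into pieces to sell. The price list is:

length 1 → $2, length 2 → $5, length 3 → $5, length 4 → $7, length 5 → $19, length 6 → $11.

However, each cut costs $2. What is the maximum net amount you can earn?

19

Consider every possible first cut. net[k] is the best of p[i]+net[k−i] over all sellable i≤k, charging 2 whenever i<k.
net[1] = 2
net[2] = max(2+2-2, 5+0) = 5
net[3] = max(2+5-2, 5+2-2, 5+0) = 5
net[4] = max(2+5-2, 5+5-2, 5+2-2, 7+0) = 8
net[5] = max(2+8-2, 5+5-2, 5+5-2, 7+2-2, 19+0) = 19
net[6] = max(2+19-2, 5+8-2, 5+5-2, 7+5-2, 19+2-2, 11+0) = 19
One optimal plan: pieces 5 + 1 (1 cut) → $21 − $2 = $19.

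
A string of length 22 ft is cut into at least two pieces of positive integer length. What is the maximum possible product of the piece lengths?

2916

Fill f[k] for k=2..22: at each k try every first piece i and multiply by the better of (k−i) uncut or f[k−i].
f[2] = 1·max(1,0) = 1·1 = 1
f[3] = max(1·2, 2·1) = 2
f[4] = max(1·3, 2·2, 3·1) = 4
f[5] = max(1·4, 2·3, 3·2, 4·1) = 6
f[6] = max(1·6, 2·4, 3·3, 4·2, 5·1) = 9
f[7] = max(1·9, 2·6, 3·4, 4·3, 5·2, 6·1) = 12
f[8] = max(1·12, 2·9, 3·6, …, 6·2, 7·1) = 18
f[9] = max(1·18, 2·12, 3·9, …, 7·2, 8·1) = 27
f[10] = max(1·27, 2·18, 3·12, …, 8·2, 9·1) = 36
f[11] = max(1·36, 2·27, 3·18, …, 9·2, 10·1) = 54
f[12] = max(1·54, 2·36, 3·27, …, 10·2, 11·1) = 81
f[13] = max(1·81, 2·54, 3·36, …, 11·2, 12·1) = 108
f[14] = max(1·108, 2·81, 3·54, …, 12·2, 13·1) = 162
f[15] = max(1·162, 2·108, 3·81, …, 13·2, 14·1) = 243
f[16] = max(1·243, 2·162, 3·108, …, 14·2, 15·1) = 324
f[17] = max(1·324, 2·243, 3·162, …, 15·2, 16·1) = 486
f[18] = max(1·486, 2·324, 3·243, …, 16·2, 17·1) = 729
f[19] = max(1·729, 2·486, 3·324, …, 17·2, 18·1) = 972
f[20] = max(1·972, 2·729, 3·486, …, 18·2, 19·1) = 1458
f[21] = max(1·1458, 2·972, 3·729, …, 19·2, 20·1) = 2187
f[22] = max(1·2187, 2·1458, 3·972, …, 20·2, 21·1) = 2916
One optimal split: 3 + 3 + 3 + 3 + 3 + 3 + 2 + 2; product 3·3·3·3·3·3·2·2 = 2916.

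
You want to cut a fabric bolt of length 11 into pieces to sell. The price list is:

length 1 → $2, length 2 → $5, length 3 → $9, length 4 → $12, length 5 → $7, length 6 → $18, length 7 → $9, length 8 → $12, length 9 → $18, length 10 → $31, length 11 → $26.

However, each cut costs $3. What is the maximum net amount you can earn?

Build net[k] bottom-up: net[k] = max over allowed piece i of (p[i] + net[k−i]) − 3 per cut.
net[1] = 2
net[2] = max(2+2-3, 5+0) = 5
net[3] = max(2+5-3, 5+2-3, 9+0) = 9
net[4] = max(2+9-3, 5+5-3, 9+2-3, 12+0) = 12
net[5] = max(2+12-3, 5+9-3, 9+5-3, 12+2-3, 7+0) = 11
net[6] = max(2+11-3, 5+12-3, 9+9-3, 12+5-3, 7+2-3, 18+0) = 18
net[7] = max(2+18-3, 5+11-3, 9+12-3, …, 18+2-3, 9+0) = 18
net[8] = max(2+18-3, 5+18-3, 9+11-3, …, 9+2-3, 12+0) = 21
net[9] = max(2+21-3, 5+18-3, 9+18-3, …, 12+2-3, 18+0) = 24
net[10] = max(2+24-3, 5+21-3, 9+18-3, …, 18+2-3, 31+0) = 31
net[11] = max(2+31-3, 5+24-3, 9+21-3, …, 31+2-3, 26+0) = 30
One optimal plan: pieces 10 + 1 (1 cut) → $33 − $3 = $30.

30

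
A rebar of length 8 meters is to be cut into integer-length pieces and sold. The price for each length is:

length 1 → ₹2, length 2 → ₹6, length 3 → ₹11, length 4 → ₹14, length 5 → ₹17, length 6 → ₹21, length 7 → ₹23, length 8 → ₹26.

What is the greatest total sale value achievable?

28

Consider every possible first cut. best[k] is the best of p[i]+best[k−i] over all sellable i≤k.
best[1] = 2
best[2] = max(2+2, 6+0) = 6
best[3] = max(2+6, 6+2, 11+0) = 11
best[4] = max(2+11, 6+6, 11+2, 14+0) = 14
best[5] = max(2+14, 6+11, 11+6, 14+2, 17+0) = 17
best[6] = max(2+17, 6+14, 11+11, 14+6, 17+2, 21+0) = 22
best[7] = max(2+22, 6+17, 11+14, …, 21+2, 23+0) = 25
best[8] = max(2+25, 6+22, 11+17, …, 23+2, 26+0) = 28
One optimal cutting: 3 + 3 + 2 → ₹11 + ₹11 + ₹6 = ₹28.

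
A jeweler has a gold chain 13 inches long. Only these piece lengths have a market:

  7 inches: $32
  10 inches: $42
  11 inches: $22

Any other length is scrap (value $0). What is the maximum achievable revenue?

Consider every possible first cut. f[k] is the best of p[i]+f[k−i] over all sellable i≤k.
f[1] = 0
f[2] = 0
f[3] = 0
f[4] = 0
f[5] = 0
f[6] = 0
f[7] = 32
f[8] = 32
f[9] = 32
f[10] = max(32+0, 42+0) = 42
f[11] = max(32+0, 42+0, 22+0) = 42
f[12] = max(32+0, 42+0, 22+0) = 42
f[13] = max(32+0, 42+0, 22+0) = 42
One optimal cutting: pieces 10 with 3 inches of scrap → $42.

42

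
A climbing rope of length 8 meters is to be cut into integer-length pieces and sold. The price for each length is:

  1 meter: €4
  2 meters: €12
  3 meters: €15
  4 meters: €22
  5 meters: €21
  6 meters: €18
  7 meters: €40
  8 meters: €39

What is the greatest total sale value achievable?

Consider every possible first cut. r[k] is the best of p[i]+r[k−i] over all sellable i≤k.
r[1] = 4
r[2] = 12
r[3] = 16  (first piece 1, then r[2]=12)
r[4] = 24  (first piece 2, then r[2]=12)
r[5] = 28  (first piece 1, then r[4]=24)
r[6] = 36  (first piece 2, then r[4]=24)
r[7] = 40  (first piece 1, then r[6]=36)
r[8] = 48  (first piece 2, then r[6]=36)
One optimal cutting: 2 + 2 + 2 + 2 → €12 + €12 + €12 + €12 = €48.

48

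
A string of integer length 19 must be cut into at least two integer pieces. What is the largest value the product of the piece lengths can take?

972

Define m[k] = max over 1≤i<k of i · max(k−i, m[k−i]); the inner max lets the remainder stay uncut if that's better.
Small cases: m[2]=1, m[3]=2, m[4]=4, m[5]=6, m[6]=9, m[7]=12, m[8]=18, m[9]=27, m[10]=36, m[11]=54, m[12]=81.
m[13] = max(1×81, 2×54, 3×36, …, 11×2, 12×1) = 108
m[14] = max(1×108, 2×81, 3×54, …, 12×2, 13×1) = 162
m[15] = max(1×162, 2×108, 3×81, …, 13×2, 14×1) = 243
m[16] = max(1×243, 2×162, 3×108, …, 14×2, 15×1) = 324
m[17] = max(1×324, 2×243, 3×162, …, 15×2, 16×1) = 486
m[18] = max(1×486, 2×324, 3×243, …, 16×2, 17×1) = 729
m[19] = max(1×729, 2×486, 3×324, …, 17×2, 18×1) = 972
One optimal split: 3 + 3 + 3 + 3 + 3 + 2 + 2; product 3×3×3×3×3×2×2 = 972.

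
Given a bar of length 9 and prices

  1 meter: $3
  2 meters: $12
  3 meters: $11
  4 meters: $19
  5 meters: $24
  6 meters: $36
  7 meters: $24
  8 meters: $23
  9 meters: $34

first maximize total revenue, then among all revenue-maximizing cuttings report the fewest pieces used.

Let r[k] be the best obtainable value from length k. For each k, try every first piece i and keep the best of price[i] + r[k−i].
r[1] = 3
r[2] = max(3+3, 12+0) = 12
r[3] = max(3+12, 12+3, 11+0) = 15
r[4] = max(3+15, 12+12, 11+3, 19+0) = 24
r[5] = max(3+24, 12+15, 11+12, 19+3, 24+0) = 27
r[6] = max(3+27, 12+24, 11+15, 19+12, 24+3, 36+0) = 36
r[7] = max(3+36, 12+27, 11+24, …, 36+3, 24+0) = 39
r[8] = max(3+39, 12+36, 11+27, …, 24+3, 23+0) = 48
r[9] = max(3+48, 12+39, 11+36, …, 23+3, 34+0) = 51
Maximum revenue is $51.
Now minimize piece count subject to staying optimal: for each k, pieces[k] = 1 + min over i with p[i]+r[k−i]=r[k] of pieces[k−i].
pieces[6] = 1
pieces[7] = 2
pieces[8] = 2
pieces[9] = 3

3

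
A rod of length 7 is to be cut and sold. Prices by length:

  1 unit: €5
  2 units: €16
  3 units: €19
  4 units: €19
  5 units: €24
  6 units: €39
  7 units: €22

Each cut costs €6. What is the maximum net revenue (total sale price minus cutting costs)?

39

Let net[k] be the best obtainable value from length k. For each k, try every first piece i and keep the best of price[i] + net[k−i] minus the 6 cut fee when i<k.
net[1] = 5
net[2] = max(5+5-6, 16+0) = 16
net[3] = max(5+16-6, 16+5-6, 19+0) = 19
net[4] = max(5+19-6, 16+16-6, 19+5-6, 19+0) = 26
net[5] = max(5+26-6, 16+19-6, 19+16-6, 19+5-6, 24+0) = 29
net[6] = max(5+29-6, 16+26-6, 19+19-6, 19+16-6, 24+5-6, 39+0) = 39
net[7] = max(5+39-6, 16+29-6, 19+26-6, …, 39+5-6, 22+0) = 39
One optimal plan: pieces 3 + 2 + 2 (2 cuts) → €51 − €12 = €39.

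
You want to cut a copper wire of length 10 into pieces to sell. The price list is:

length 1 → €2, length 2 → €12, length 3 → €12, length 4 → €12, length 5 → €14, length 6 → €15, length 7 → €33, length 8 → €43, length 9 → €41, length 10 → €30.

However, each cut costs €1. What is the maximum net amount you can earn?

56

Consider every possible first cut. net[k] is the best of p[i]+net[k−i] over all sellable i≤k, charging 1 whenever i<k.
net[1] = 2
net[2] = max(2+2-1, 12+0) = 12
net[3] = max(2+12-1, 12+2-1, 12+0) = 13
net[4] = max(2+13-1, 12+12-1, 12+2-1, 12+0) = 23
net[5] = max(2+23-1, 12+13-1, 12+12-1, 12+2-1, 14+0) = 24
net[6] = max(2+24-1, 12+23-1, 12+13-1, 12+12-1, 14+2-1, 15+0) = 34
net[7] = max(2+34-1, 12+24-1, 12+23-1, …, 15+2-1, 33+0) = 35
net[8] = max(2+35-1, 12+34-1, 12+24-1, …, 33+2-1, 43+0) = 45
net[9] = max(2+45-1, 12+35-1, 12+34-1, …, 43+2-1, 41+0) = 46
net[10] = max(2+46-1, 12+45-1, 12+35-1, …, 41+2-1, 30+0) = 56
One optimal plan: pieces 2 + 2 + 2 + 2 + 2 (4 cuts) → €60 − €4 = €56.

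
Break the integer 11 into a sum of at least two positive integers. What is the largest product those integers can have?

54

Define m[k] = max over 1≤i<k of i · max(k−i, m[k−i]); the inner max lets the remainder stay uncut if that's better.
m[2] = 1·max(1,0) = 1·1 = 1
m[3] = max(1·2, 2·1) = 2
m[4] = max(1·3, 2·2, 3·1) = 4
m[5] = max(1·4, 2·3, 3·2, 4·1) = 6
m[6] = max(1·6, 2·4, 3·3, 4·2, 5·1) = 9
m[7] = max(1·9, 2·6, 3·4, 4·3, 5·2, 6·1) = 12
m[8] = max(1·12, 2·9, 3·6, …, 6·2, 7·1) = 18
m[9] = max(1·18, 2·12, 3·9, …, 7·2, 8·1) = 27
m[10] = max(1·27, 2·18, 3·12, …, 8·2, 9·1) = 36
m[11] = max(1·36, 2·27, 3·18, …, 9·2, 10·1) = 54
One optimal split: 3 + 3 + 3 + 2; product 3·3·3·2 = 54.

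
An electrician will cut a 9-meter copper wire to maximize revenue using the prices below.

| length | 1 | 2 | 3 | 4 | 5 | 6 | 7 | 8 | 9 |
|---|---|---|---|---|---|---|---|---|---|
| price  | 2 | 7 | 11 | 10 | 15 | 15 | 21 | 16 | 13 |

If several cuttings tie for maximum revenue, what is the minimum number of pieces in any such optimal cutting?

Let r[k] be the best obtainable value from length k. For each k, try every first piece i and keep the best of price[i] + r[k−i].
r[1] = 2
r[2] = max(2+2, 7+0) = 7
r[3] = max(2+7, 7+2, 11+0) = 11
r[4] = max(2+11, 7+7, 11+2, 10+0) = 14
r[5] = max(2+14, 7+11, 11+7, 10+2, 15+0) = 18
r[6] = max(2+18, 7+14, 11+11, 10+7, 15+2, 15+0) = 22
r[7] = max(2+22, 7+18, 11+14, …, 15+2, 21+0) = 25
r[8] = max(2+25, 7+22, 11+18, …, 21+2, 16+0) = 29
r[9] = max(2+29, 7+25, 11+22, …, 16+2, 13+0) = 33
Maximum revenue is €33.
Now minimize piece count subject to staying optimal: for each k, pieces[k] = 1 + min over i with p[i]+r[k−i]=r[k] of pieces[k−i].
pieces[6] = 2
pieces[7] = 3
pieces[8] = 3
pieces[9] = 3

3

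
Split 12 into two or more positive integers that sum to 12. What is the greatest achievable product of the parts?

Define m[k] = max over 1≤i<k of i · max(k−i, m[k−i]); the inner max lets the remainder stay uncut if that's better.
m[2] = 1×max(1,0) = 1×1 = 1
m[3] = max(1×2, 2×1) = 2
m[4] = max(1×3, 2×2, 3×1) = 4
m[5] = max(1×4, 2×3, 3×2, 4×1) = 6
m[6] = max(1×6, 2×4, 3×3, 4×2, 5×1) = 9
m[7] = max(1×9, 2×6, 3×4, 4×3, 5×2, 6×1) = 12
m[8] = max(1×12, 2×9, 3×6, …, 6×2, 7×1) = 18
m[9] = max(1×18, 2×12, 3×9, …, 7×2, 8×1) = 27
m[10] = max(1×27, 2×18, 3×12, …, 8×2, 9×1) = 36
m[11] = max(1×36, 2×27, 3×18, …, 9×2, 10×1) = 54
m[12] = max(1×54, 2×36, 3×27, …, 10×2, 11×1) = 81
One optimal split: 3 + 3 + 3 + 3; product 3×3×3×3 = 81.

81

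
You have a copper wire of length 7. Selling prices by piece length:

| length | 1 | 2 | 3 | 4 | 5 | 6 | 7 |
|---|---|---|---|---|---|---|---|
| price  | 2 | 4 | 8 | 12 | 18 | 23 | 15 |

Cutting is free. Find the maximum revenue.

25

Let best[k] be the best obtainable value from length k. For each k, try every first piece i and keep the best of price[i] + best[k−i].
best[1] = 2
best[2] = 4  (first piece 1, then best[1]=2)
best[3] = 8
best[4] = 12
best[5] = 18
best[6] = 23
best[7] = 25  (first piece 1, then best[6]=23)
One optimal cutting: 6 + 1 → €23 + €2 = €25.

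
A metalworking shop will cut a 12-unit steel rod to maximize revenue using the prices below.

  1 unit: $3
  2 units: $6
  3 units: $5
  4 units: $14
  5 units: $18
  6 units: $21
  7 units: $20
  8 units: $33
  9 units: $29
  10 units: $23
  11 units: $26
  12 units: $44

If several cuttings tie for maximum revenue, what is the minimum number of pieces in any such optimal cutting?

2

Build r[k] bottom-up: r[k] = max over allowed piece i of (p[i] + r[k−i]).
r[1] = 3
r[2] = 6  (first piece 1, then r[1]=3)
r[3] = 9  (first piece 1, then r[2]=6)
r[4] = 14
r[5] = 18
r[6] = 21  (first piece 1, then r[5]=18)
r[7] = 24  (first piece 1, then r[6]=21)
r[8] = 33
r[9] = 36  (first piece 1, then r[8]=33)
r[10] = 39  (first piece 1, then r[9]=36)
r[11] = 42  (first piece 1, then r[10]=39)
r[12] = 47  (first piece 4, then r[8]=33)
Maximum revenue is $47.
Now minimize piece count subject to staying optimal: for each k, pieces[k] = 1 + min over i with p[i]+r[k−i]=r[k] of pieces[k−i].
pieces[9] = 2
pieces[10] = 2
pieces[11] = 3
pieces[12] = 2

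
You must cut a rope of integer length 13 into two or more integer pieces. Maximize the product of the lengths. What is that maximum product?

108

Define f[k] = max over 1≤i<k of i · max(k−i, f[k−i]); the inner max lets the remainder stay uncut if that's better.
Small cases: f[2]=1, f[3]=2, f[4]=4, f[5]=6, f[6]=9.
f[7] = 2·max(5,6) = 2·6 = 12
f[8] = 2·max(6,9) = 2·9 = 18
f[9] = 3·max(6,9) = 3·9 = 27
f[10] = 2·max(8,18) = 2·18 = 36
f[11] = 2·max(9,27) = 2·27 = 54
f[12] = 3·max(9,27) = 3·27 = 81
f[13] = 2·max(11,54) = 2·54 = 108
One optimal split: 3 + 3 + 3 + 2 + 2; product 3·3·3·2·2 = 108.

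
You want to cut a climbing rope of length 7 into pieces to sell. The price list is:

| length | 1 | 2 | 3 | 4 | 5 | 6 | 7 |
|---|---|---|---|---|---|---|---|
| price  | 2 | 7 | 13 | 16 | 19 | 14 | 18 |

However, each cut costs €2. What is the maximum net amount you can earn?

27

Let r[k] be the best obtainable value from length k. For each k, try every first piece i and keep the best of price[i] + r[k−i] minus the 2 cut fee when i<k.
r[1] = 2
r[2] = 7
r[3] = 13
r[4] = 16
r[5] = 19
r[6] = 24  (first piece 3, then r[3]=13)
r[7] = 27  (first piece 3, then r[4]=16)
One optimal plan: pieces 4 + 3 (1 cut) → €29 − €2 = €27.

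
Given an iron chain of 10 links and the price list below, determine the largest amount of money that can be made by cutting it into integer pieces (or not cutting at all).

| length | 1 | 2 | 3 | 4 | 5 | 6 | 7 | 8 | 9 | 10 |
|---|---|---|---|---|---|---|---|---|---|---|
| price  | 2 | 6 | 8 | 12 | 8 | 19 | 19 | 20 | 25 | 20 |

Build v[k] bottom-up: v[k] = max over allowed piece i of (p[i] + v[k−i]).
v[1] = 2
v[2] = max(2+2, 6+0) = 6
v[3] = max(2+6, 6+2, 8+0) = 8
v[4] = max(2+8, 6+6, 8+2, 12+0) = 12
v[5] = max(2+12, 6+8, 8+6, 12+2, 8+0) = 14
v[6] = max(2+14, 6+12, 8+8, 12+6, 8+2, 19+0) = 19
v[7] = max(2+19, 6+14, 8+12, …, 19+2, 19+0) = 21
v[8] = max(2+21, 6+19, 8+14, …, 19+2, 20+0) = 25
v[9] = max(2+25, 6+21, 8+19, …, 20+2, 25+0) = 27
v[10] = max(2+27, 6+25, 8+21, …, 25+2, 20+0) = 31
One optimal cutting: 6 + 2 + 2 → $19 + $6 + $6 = $31.

31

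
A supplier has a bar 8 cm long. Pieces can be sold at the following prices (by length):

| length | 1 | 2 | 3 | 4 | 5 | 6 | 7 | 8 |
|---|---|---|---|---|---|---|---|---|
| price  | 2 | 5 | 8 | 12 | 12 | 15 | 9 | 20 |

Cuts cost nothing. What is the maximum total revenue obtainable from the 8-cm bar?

24

Consider every possible first cut. r[k] is the best of p[i]+r[k−i] over all sellable i≤k.
r[1] = 2
r[2] = 5
r[3] = 8
r[4] = 12
r[5] = 14  (first piece 1, then r[4]=12)
r[6] = 17  (first piece 2, then r[4]=12)
r[7] = 20  (first piece 3, then r[4]=12)
r[8] = 24  (first piece 4, then r[4]=12)
One optimal cutting: 4 + 4 → $12 + $12 = $24.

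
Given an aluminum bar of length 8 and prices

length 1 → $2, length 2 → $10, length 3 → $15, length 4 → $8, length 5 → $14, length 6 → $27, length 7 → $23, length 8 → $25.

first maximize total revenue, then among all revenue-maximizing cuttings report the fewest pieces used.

Consider every possible first cut. r[k] is the best of p[i]+r[k−i] over all sellable i≤k.
r[1] = 2
r[2] = max(2+2, 10+0) = 10
r[3] = max(2+10, 10+2, 15+0) = 15
r[4] = max(2+15, 10+10, 15+2, 8+0) = 20
r[5] = max(2+20, 10+15, 15+10, 8+2, 14+0) = 25
r[6] = max(2+25, 10+20, 15+15, 8+10, 14+2, 27+0) = 30
r[7] = max(2+30, 10+25, 15+20, …, 27+2, 23+0) = 35
r[8] = max(2+35, 10+30, 15+25, …, 23+2, 25+0) = 40
Maximum revenue is $40.
Now minimize piece count subject to staying optimal: for each k, pieces[k] = 1 + min over i with p[i]+r[k−i]=r[k] of pieces[k−i].
pieces[5] = 2
pieces[6] = 2
pieces[7] = 3
pieces[8] = 3

3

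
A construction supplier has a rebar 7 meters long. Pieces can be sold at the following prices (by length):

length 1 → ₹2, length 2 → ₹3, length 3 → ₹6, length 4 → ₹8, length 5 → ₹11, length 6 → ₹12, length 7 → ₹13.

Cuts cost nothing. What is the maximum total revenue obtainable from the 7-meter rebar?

Build v[k] bottom-up: v[k] = max over allowed piece i of (p[i] + v[k−i]).
v[1] = 2
v[2] = max(2+2, 3+0) = 4
v[3] = max(2+4, 3+2, 6+0) = 6
v[4] = max(2+6, 3+4, 6+2, 8+0) = 8
v[5] = max(2+8, 3+6, 6+4, 8+2, 11+0) = 11
v[6] = max(2+11, 3+8, 6+6, 8+4, 11+2, 12+0) = 13
v[7] = max(2+13, 3+11, 6+8, …, 12+2, 13+0) = 15
One optimal cutting: 5 + 1 + 1 → ₹11 + ₹2 + ₹2 = ₹15.

15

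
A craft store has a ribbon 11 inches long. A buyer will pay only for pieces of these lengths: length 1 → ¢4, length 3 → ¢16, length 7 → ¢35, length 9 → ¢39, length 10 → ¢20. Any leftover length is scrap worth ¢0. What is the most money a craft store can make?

56

Let f[k] be the best obtainable value from length k. For each k, try every first piece i and keep the best of price[i] + f[k−i].
f[1] = 4
f[2] = 8  (first piece 1, then f[1]=4)
f[3] = 16
f[4] = 20  (first piece 1, then f[3]=16)
f[5] = 24  (first piece 1, then f[4]=20)
f[6] = 32  (first piece 3, then f[3]=16)
f[7] = 36  (first piece 1, then f[6]=32)
f[8] = 40  (first piece 1, then f[7]=36)
f[9] = 48  (first piece 3, then f[6]=32)
f[10] = 52  (first piece 1, then f[9]=48)
f[11] = 56  (first piece 1, then f[10]=52)
One optimal cutting: 3 + 3 + 3 + 1 + 1 → ¢56.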